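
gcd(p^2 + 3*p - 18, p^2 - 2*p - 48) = p + 6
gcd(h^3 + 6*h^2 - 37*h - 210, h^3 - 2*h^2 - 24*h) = h - 6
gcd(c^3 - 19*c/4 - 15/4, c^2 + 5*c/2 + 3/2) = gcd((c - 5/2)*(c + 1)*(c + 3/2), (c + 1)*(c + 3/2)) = c^2 + 5*c/2 + 3/2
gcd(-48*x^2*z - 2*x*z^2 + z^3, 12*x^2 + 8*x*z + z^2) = 6*x + z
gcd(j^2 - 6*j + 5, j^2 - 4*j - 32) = 1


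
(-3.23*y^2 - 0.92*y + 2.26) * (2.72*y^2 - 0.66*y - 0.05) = -8.7856*y^4 - 0.3706*y^3 + 6.9159*y^2 - 1.4456*y - 0.113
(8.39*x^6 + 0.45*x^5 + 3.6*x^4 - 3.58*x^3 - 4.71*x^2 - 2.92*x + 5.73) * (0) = 0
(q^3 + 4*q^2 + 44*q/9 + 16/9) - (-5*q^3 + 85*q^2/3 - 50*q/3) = 6*q^3 - 73*q^2/3 + 194*q/9 + 16/9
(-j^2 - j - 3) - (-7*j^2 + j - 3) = 6*j^2 - 2*j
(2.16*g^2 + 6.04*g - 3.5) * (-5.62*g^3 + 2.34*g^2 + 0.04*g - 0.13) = -12.1392*g^5 - 28.8904*g^4 + 33.89*g^3 - 8.2292*g^2 - 0.9252*g + 0.455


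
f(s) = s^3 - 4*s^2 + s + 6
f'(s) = 3*s^2 - 8*s + 1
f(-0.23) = 5.55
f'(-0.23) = 3.00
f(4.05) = 10.87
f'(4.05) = 17.81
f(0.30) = 5.97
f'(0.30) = -1.13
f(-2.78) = -49.18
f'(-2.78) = 46.43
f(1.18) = 3.25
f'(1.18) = -4.26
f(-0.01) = 5.99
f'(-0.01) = 1.08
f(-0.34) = 5.16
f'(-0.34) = 4.07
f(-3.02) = -61.05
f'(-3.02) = 52.52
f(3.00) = 0.00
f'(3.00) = 4.00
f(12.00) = 1170.00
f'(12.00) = 337.00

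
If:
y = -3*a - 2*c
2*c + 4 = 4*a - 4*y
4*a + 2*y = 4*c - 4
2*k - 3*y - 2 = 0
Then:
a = 2/29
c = 14/29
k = -22/29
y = -34/29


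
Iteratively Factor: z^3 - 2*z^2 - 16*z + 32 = (z - 2)*(z^2 - 16) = (z - 4)*(z - 2)*(z + 4)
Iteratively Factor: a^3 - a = (a - 1)*(a^2 + a) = a*(a - 1)*(a + 1)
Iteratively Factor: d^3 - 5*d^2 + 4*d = (d - 4)*(d^2 - d) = (d - 4)*(d - 1)*(d)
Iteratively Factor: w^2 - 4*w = (w)*(w - 4)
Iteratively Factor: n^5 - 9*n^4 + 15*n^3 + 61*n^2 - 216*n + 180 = (n - 2)*(n^4 - 7*n^3 + n^2 + 63*n - 90) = (n - 2)^2*(n^3 - 5*n^2 - 9*n + 45) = (n - 3)*(n - 2)^2*(n^2 - 2*n - 15) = (n - 3)*(n - 2)^2*(n + 3)*(n - 5)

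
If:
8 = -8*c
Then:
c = -1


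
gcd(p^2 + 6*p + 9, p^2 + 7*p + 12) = p + 3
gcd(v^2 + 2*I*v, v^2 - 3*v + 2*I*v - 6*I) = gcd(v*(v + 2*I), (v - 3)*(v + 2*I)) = v + 2*I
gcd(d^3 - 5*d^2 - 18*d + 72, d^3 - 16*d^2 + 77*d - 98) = 1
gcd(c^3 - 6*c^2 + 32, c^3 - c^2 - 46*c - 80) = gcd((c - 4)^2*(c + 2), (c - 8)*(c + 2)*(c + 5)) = c + 2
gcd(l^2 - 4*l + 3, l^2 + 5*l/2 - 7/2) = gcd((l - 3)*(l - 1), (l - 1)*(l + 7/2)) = l - 1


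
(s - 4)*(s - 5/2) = s^2 - 13*s/2 + 10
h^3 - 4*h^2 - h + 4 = (h - 4)*(h - 1)*(h + 1)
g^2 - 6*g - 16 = (g - 8)*(g + 2)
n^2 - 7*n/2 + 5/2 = (n - 5/2)*(n - 1)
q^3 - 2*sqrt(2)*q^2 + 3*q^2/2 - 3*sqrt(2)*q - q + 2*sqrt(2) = (q - 1/2)*(q + 2)*(q - 2*sqrt(2))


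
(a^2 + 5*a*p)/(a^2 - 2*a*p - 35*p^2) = a/(a - 7*p)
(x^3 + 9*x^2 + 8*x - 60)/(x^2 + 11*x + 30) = x - 2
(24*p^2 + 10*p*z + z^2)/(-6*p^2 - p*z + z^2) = (24*p^2 + 10*p*z + z^2)/(-6*p^2 - p*z + z^2)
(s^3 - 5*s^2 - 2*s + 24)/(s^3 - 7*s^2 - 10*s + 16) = (s^2 - 7*s + 12)/(s^2 - 9*s + 8)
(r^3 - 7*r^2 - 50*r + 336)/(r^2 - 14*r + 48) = r + 7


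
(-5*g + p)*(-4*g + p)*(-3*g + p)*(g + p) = -60*g^4 - 13*g^3*p + 35*g^2*p^2 - 11*g*p^3 + p^4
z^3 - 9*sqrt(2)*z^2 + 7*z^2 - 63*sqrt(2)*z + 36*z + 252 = (z + 7)*(z - 6*sqrt(2))*(z - 3*sqrt(2))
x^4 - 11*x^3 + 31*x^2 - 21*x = x*(x - 7)*(x - 3)*(x - 1)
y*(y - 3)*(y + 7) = y^3 + 4*y^2 - 21*y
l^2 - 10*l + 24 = (l - 6)*(l - 4)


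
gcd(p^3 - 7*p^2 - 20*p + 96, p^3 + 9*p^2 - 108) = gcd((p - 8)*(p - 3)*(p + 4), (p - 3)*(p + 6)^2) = p - 3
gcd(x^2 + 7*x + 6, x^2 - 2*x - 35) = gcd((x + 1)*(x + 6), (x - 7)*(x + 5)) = 1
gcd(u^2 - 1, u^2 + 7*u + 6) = u + 1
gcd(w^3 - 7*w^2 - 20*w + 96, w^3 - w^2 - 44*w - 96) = w^2 - 4*w - 32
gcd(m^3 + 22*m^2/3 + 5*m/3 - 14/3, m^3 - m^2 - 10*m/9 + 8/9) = m^2 + m/3 - 2/3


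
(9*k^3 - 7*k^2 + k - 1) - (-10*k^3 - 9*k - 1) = 19*k^3 - 7*k^2 + 10*k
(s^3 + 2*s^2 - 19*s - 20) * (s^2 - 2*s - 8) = s^5 - 31*s^3 + 2*s^2 + 192*s + 160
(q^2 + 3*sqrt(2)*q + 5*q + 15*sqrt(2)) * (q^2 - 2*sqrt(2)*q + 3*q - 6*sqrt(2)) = q^4 + sqrt(2)*q^3 + 8*q^3 + 3*q^2 + 8*sqrt(2)*q^2 - 96*q + 15*sqrt(2)*q - 180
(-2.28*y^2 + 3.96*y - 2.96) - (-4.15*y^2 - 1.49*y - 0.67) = 1.87*y^2 + 5.45*y - 2.29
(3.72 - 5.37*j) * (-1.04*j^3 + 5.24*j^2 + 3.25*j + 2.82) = 5.5848*j^4 - 32.0076*j^3 + 2.0403*j^2 - 3.0534*j + 10.4904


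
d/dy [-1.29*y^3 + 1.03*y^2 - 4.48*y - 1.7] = -3.87*y^2 + 2.06*y - 4.48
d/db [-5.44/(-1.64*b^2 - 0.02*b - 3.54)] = (-17.8432*b - 0.1088)/(1.64*b^2 + 0.02*b + 3.54)^2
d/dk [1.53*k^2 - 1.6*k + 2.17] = 3.06*k - 1.6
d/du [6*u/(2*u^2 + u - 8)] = 6*(2*u^2 - u*(4*u + 1) + u - 8)/(2*u^2 + u - 8)^2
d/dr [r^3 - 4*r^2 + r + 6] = 3*r^2 - 8*r + 1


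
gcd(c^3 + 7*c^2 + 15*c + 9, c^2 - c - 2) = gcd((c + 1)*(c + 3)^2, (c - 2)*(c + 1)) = c + 1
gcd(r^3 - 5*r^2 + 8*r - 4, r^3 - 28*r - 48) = 1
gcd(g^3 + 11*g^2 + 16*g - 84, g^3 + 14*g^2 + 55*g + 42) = g^2 + 13*g + 42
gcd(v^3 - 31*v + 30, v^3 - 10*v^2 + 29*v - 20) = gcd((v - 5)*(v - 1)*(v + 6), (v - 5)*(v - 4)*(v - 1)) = v^2 - 6*v + 5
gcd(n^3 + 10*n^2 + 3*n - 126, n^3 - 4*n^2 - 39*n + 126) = n^2 + 3*n - 18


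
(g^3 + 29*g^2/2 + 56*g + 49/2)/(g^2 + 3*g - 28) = (2*g^2 + 15*g + 7)/(2*(g - 4))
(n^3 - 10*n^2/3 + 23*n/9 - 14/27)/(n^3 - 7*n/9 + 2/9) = (n - 7/3)/(n + 1)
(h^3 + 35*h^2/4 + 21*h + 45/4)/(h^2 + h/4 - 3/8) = 2*(h^2 + 8*h + 15)/(2*h - 1)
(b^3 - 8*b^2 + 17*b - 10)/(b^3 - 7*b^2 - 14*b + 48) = (b^2 - 6*b + 5)/(b^2 - 5*b - 24)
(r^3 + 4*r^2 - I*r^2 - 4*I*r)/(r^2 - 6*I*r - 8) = r*(r^2 + r*(4 - I) - 4*I)/(r^2 - 6*I*r - 8)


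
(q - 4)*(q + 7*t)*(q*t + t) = q^3*t + 7*q^2*t^2 - 3*q^2*t - 21*q*t^2 - 4*q*t - 28*t^2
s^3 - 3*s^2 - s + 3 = (s - 3)*(s - 1)*(s + 1)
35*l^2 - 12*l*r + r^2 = (-7*l + r)*(-5*l + r)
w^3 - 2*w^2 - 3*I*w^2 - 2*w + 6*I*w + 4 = (w - 2)*(w - 2*I)*(w - I)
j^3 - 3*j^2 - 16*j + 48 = (j - 4)*(j - 3)*(j + 4)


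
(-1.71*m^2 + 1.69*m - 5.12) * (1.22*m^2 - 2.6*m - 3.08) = -2.0862*m^4 + 6.5078*m^3 - 5.3736*m^2 + 8.1068*m + 15.7696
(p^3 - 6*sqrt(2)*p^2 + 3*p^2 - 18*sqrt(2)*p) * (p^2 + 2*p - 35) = p^5 - 6*sqrt(2)*p^4 + 5*p^4 - 30*sqrt(2)*p^3 - 29*p^3 - 105*p^2 + 174*sqrt(2)*p^2 + 630*sqrt(2)*p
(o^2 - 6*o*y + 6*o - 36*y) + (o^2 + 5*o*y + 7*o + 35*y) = 2*o^2 - o*y + 13*o - y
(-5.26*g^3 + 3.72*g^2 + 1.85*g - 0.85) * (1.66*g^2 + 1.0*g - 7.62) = -8.7316*g^5 + 0.9152*g^4 + 46.8722*g^3 - 27.9074*g^2 - 14.947*g + 6.477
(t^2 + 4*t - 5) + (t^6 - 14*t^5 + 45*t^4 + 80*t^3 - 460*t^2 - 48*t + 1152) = t^6 - 14*t^5 + 45*t^4 + 80*t^3 - 459*t^2 - 44*t + 1147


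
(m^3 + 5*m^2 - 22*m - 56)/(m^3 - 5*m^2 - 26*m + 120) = (m^2 + 9*m + 14)/(m^2 - m - 30)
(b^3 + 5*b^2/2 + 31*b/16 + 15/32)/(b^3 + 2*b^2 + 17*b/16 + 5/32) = (4*b + 3)/(4*b + 1)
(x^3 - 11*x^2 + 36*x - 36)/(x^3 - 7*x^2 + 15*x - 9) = (x^2 - 8*x + 12)/(x^2 - 4*x + 3)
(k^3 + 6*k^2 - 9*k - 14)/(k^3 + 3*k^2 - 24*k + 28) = (k + 1)/(k - 2)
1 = 1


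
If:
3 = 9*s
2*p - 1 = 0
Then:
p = 1/2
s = 1/3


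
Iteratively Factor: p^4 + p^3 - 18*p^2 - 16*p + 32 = (p + 2)*(p^3 - p^2 - 16*p + 16) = (p - 4)*(p + 2)*(p^2 + 3*p - 4) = (p - 4)*(p - 1)*(p + 2)*(p + 4)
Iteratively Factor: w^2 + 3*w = (w + 3)*(w)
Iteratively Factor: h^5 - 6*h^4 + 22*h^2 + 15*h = (h - 5)*(h^4 - h^3 - 5*h^2 - 3*h) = (h - 5)*(h + 1)*(h^3 - 2*h^2 - 3*h) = (h - 5)*(h - 3)*(h + 1)*(h^2 + h) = h*(h - 5)*(h - 3)*(h + 1)*(h + 1)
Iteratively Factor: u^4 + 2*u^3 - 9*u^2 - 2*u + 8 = (u + 1)*(u^3 + u^2 - 10*u + 8) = (u + 1)*(u + 4)*(u^2 - 3*u + 2) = (u - 2)*(u + 1)*(u + 4)*(u - 1)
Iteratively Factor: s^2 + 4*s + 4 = (s + 2)*(s + 2)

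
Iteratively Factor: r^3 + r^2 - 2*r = (r + 2)*(r^2 - r) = r*(r + 2)*(r - 1)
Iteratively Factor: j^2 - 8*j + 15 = (j - 5)*(j - 3)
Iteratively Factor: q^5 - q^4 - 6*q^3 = (q + 2)*(q^4 - 3*q^3) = q*(q + 2)*(q^3 - 3*q^2) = q*(q - 3)*(q + 2)*(q^2) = q^2*(q - 3)*(q + 2)*(q)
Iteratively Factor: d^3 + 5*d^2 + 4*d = (d + 4)*(d^2 + d) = d*(d + 4)*(d + 1)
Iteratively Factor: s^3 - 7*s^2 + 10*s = (s)*(s^2 - 7*s + 10) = s*(s - 5)*(s - 2)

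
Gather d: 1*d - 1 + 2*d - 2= 3*d - 3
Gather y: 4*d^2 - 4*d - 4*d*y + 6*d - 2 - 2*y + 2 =4*d^2 + 2*d + y*(-4*d - 2)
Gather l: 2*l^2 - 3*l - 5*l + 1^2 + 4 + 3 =2*l^2 - 8*l + 8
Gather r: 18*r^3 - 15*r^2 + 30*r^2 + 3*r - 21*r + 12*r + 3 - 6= 18*r^3 + 15*r^2 - 6*r - 3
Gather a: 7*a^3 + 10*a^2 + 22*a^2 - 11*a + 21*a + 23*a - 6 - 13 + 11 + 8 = 7*a^3 + 32*a^2 + 33*a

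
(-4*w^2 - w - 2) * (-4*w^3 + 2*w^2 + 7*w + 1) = 16*w^5 - 4*w^4 - 22*w^3 - 15*w^2 - 15*w - 2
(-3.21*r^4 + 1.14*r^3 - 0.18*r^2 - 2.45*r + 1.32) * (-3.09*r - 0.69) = 9.9189*r^5 - 1.3077*r^4 - 0.2304*r^3 + 7.6947*r^2 - 2.3883*r - 0.9108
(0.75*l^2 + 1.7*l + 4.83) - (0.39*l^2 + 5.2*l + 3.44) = 0.36*l^2 - 3.5*l + 1.39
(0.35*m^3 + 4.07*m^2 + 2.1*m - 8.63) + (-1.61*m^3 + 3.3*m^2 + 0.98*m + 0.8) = -1.26*m^3 + 7.37*m^2 + 3.08*m - 7.83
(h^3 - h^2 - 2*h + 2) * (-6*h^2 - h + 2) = -6*h^5 + 5*h^4 + 15*h^3 - 12*h^2 - 6*h + 4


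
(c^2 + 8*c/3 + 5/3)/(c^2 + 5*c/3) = (c + 1)/c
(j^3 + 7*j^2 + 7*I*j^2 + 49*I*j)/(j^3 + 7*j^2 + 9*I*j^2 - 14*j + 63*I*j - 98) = j/(j + 2*I)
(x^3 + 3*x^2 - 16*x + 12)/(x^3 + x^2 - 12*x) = (x^3 + 3*x^2 - 16*x + 12)/(x*(x^2 + x - 12))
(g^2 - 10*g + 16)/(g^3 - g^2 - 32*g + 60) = (g - 8)/(g^2 + g - 30)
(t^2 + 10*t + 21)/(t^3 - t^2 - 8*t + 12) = (t + 7)/(t^2 - 4*t + 4)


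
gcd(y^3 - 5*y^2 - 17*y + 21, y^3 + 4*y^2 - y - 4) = y - 1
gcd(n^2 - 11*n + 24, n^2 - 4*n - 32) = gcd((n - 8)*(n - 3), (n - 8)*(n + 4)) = n - 8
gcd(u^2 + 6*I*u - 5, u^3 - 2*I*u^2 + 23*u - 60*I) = u + 5*I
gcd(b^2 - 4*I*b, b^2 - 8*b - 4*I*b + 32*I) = b - 4*I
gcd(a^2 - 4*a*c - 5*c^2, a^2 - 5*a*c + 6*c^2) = 1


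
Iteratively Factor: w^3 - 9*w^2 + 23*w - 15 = (w - 3)*(w^2 - 6*w + 5) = (w - 5)*(w - 3)*(w - 1)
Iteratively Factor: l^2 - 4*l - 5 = (l - 5)*(l + 1)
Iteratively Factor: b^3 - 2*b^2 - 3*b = (b)*(b^2 - 2*b - 3) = b*(b + 1)*(b - 3)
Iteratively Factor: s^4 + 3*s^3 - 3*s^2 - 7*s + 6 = (s - 1)*(s^3 + 4*s^2 + s - 6) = (s - 1)*(s + 2)*(s^2 + 2*s - 3) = (s - 1)^2*(s + 2)*(s + 3)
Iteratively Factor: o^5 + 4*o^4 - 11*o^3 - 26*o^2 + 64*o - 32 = (o + 4)*(o^4 - 11*o^2 + 18*o - 8) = (o - 1)*(o + 4)*(o^3 + o^2 - 10*o + 8) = (o - 2)*(o - 1)*(o + 4)*(o^2 + 3*o - 4) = (o - 2)*(o - 1)^2*(o + 4)*(o + 4)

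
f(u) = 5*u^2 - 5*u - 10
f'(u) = 10*u - 5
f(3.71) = 40.27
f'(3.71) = 32.10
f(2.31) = 5.13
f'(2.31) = 18.10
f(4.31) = 61.33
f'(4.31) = 38.10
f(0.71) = -11.03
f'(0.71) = 2.10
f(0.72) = -11.01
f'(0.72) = 2.20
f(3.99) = 49.65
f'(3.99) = 34.90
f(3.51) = 34.05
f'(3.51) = 30.10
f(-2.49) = 33.45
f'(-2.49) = -29.90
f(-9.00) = 440.00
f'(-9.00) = -95.00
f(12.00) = 650.00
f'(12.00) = 115.00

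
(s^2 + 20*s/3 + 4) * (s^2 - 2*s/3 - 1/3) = s^4 + 6*s^3 - 7*s^2/9 - 44*s/9 - 4/3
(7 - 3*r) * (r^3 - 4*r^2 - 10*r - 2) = -3*r^4 + 19*r^3 + 2*r^2 - 64*r - 14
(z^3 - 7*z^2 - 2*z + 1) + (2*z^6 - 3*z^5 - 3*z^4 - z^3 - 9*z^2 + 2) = 2*z^6 - 3*z^5 - 3*z^4 - 16*z^2 - 2*z + 3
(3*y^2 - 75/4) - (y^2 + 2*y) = 2*y^2 - 2*y - 75/4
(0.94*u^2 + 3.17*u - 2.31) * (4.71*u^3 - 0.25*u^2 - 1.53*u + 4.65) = 4.4274*u^5 + 14.6957*u^4 - 13.1108*u^3 + 0.0983999999999998*u^2 + 18.2748*u - 10.7415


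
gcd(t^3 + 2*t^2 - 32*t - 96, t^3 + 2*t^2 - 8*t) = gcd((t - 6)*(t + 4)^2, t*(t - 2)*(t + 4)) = t + 4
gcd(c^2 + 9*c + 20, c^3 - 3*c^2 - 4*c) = 1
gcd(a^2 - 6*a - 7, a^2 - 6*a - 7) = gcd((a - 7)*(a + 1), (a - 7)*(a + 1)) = a^2 - 6*a - 7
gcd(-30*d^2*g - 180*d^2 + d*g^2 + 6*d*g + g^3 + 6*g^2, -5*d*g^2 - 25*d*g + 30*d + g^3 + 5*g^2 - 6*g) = 5*d*g + 30*d - g^2 - 6*g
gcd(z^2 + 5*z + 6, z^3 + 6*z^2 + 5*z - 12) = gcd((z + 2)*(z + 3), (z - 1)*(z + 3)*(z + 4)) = z + 3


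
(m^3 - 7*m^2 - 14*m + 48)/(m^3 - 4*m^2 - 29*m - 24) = (m - 2)/(m + 1)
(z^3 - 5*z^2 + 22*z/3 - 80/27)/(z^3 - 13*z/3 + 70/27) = (3*z - 8)/(3*z + 7)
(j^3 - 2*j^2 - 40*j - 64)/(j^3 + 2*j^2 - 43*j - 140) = (j^2 - 6*j - 16)/(j^2 - 2*j - 35)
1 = 1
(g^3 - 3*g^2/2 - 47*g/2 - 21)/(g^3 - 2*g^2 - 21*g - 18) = (g + 7/2)/(g + 3)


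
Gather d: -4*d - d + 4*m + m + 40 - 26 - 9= -5*d + 5*m + 5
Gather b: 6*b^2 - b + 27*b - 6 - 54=6*b^2 + 26*b - 60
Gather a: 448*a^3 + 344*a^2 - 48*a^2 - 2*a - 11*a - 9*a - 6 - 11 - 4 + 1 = 448*a^3 + 296*a^2 - 22*a - 20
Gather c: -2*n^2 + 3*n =-2*n^2 + 3*n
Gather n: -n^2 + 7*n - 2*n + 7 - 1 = -n^2 + 5*n + 6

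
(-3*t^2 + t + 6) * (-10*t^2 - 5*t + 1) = 30*t^4 + 5*t^3 - 68*t^2 - 29*t + 6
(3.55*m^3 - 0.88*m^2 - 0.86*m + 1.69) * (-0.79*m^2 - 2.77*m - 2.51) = -2.8045*m^5 - 9.1383*m^4 - 5.7935*m^3 + 3.2559*m^2 - 2.5227*m - 4.2419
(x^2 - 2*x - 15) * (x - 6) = x^3 - 8*x^2 - 3*x + 90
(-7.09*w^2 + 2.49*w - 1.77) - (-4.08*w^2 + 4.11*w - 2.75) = -3.01*w^2 - 1.62*w + 0.98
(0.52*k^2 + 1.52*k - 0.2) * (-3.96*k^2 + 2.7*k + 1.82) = -2.0592*k^4 - 4.6152*k^3 + 5.8424*k^2 + 2.2264*k - 0.364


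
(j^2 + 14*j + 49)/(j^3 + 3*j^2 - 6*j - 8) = (j^2 + 14*j + 49)/(j^3 + 3*j^2 - 6*j - 8)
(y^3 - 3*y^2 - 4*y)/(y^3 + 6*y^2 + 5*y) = (y - 4)/(y + 5)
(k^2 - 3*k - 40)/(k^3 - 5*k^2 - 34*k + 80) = 1/(k - 2)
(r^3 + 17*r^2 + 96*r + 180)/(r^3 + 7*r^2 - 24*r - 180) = (r + 5)/(r - 5)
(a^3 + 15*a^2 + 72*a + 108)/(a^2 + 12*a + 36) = a + 3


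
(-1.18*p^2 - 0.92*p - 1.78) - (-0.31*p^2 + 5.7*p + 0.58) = -0.87*p^2 - 6.62*p - 2.36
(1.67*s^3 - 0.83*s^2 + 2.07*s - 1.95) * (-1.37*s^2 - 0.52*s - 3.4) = -2.2879*s^5 + 0.2687*s^4 - 8.0823*s^3 + 4.4171*s^2 - 6.024*s + 6.63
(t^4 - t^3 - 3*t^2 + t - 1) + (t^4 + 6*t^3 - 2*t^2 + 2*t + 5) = 2*t^4 + 5*t^3 - 5*t^2 + 3*t + 4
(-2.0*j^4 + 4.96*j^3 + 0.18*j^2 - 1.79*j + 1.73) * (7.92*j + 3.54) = -15.84*j^5 + 32.2032*j^4 + 18.984*j^3 - 13.5396*j^2 + 7.365*j + 6.1242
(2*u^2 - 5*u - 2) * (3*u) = 6*u^3 - 15*u^2 - 6*u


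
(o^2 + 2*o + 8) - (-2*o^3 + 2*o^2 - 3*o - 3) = 2*o^3 - o^2 + 5*o + 11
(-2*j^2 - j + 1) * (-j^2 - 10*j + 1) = 2*j^4 + 21*j^3 + 7*j^2 - 11*j + 1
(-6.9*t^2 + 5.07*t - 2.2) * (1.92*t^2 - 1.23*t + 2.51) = -13.248*t^4 + 18.2214*t^3 - 27.7791*t^2 + 15.4317*t - 5.522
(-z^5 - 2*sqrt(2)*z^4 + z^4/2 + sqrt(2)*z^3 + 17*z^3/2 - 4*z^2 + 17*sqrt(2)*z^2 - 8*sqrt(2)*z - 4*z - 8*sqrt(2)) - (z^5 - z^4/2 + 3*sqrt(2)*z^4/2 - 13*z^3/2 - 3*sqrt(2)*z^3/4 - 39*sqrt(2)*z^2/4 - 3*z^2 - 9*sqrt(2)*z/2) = -2*z^5 - 7*sqrt(2)*z^4/2 + z^4 + 7*sqrt(2)*z^3/4 + 15*z^3 - z^2 + 107*sqrt(2)*z^2/4 - 7*sqrt(2)*z/2 - 4*z - 8*sqrt(2)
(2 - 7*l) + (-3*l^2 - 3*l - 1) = -3*l^2 - 10*l + 1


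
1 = 1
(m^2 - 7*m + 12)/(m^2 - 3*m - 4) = (m - 3)/(m + 1)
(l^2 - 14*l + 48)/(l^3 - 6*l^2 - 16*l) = (l - 6)/(l*(l + 2))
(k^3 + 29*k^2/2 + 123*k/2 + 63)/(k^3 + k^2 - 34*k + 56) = (k^2 + 15*k/2 + 9)/(k^2 - 6*k + 8)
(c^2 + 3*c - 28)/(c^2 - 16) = (c + 7)/(c + 4)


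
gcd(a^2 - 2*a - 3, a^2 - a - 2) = a + 1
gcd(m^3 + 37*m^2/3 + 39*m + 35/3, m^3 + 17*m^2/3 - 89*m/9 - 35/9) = m^2 + 22*m/3 + 7/3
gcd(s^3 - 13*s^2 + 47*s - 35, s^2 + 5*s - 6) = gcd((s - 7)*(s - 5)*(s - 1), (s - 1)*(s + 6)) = s - 1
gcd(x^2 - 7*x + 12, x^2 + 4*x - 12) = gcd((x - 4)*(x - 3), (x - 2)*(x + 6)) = 1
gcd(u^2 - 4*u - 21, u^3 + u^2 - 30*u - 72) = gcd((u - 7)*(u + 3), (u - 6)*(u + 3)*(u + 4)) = u + 3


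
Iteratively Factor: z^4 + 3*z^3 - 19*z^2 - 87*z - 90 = (z + 3)*(z^3 - 19*z - 30) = (z + 2)*(z + 3)*(z^2 - 2*z - 15) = (z + 2)*(z + 3)^2*(z - 5)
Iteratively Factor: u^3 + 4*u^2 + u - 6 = (u - 1)*(u^2 + 5*u + 6) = (u - 1)*(u + 2)*(u + 3)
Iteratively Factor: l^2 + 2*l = (l)*(l + 2)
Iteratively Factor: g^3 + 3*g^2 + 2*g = (g)*(g^2 + 3*g + 2) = g*(g + 2)*(g + 1)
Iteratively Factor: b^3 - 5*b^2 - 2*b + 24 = (b + 2)*(b^2 - 7*b + 12) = (b - 4)*(b + 2)*(b - 3)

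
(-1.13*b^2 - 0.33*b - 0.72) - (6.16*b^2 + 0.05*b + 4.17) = -7.29*b^2 - 0.38*b - 4.89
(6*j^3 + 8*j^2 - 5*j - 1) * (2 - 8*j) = -48*j^4 - 52*j^3 + 56*j^2 - 2*j - 2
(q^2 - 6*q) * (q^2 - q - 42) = q^4 - 7*q^3 - 36*q^2 + 252*q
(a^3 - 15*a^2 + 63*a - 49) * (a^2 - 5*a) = a^5 - 20*a^4 + 138*a^3 - 364*a^2 + 245*a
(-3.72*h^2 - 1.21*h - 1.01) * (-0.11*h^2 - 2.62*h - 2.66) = 0.4092*h^4 + 9.8795*h^3 + 13.1765*h^2 + 5.8648*h + 2.6866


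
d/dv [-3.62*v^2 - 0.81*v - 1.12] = -7.24*v - 0.81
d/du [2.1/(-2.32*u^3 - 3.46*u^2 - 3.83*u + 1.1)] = (14.616*u^2 + 14.532*u + 8.043)/(2.32*u^3 + 3.46*u^2 + 3.83*u - 1.1)^2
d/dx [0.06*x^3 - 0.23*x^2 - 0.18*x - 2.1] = 0.18*x^2 - 0.46*x - 0.18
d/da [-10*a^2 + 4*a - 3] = 4 - 20*a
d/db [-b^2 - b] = -2*b - 1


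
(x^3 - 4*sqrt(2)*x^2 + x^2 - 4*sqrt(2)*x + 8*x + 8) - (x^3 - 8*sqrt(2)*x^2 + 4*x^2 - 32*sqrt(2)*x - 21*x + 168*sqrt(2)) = -3*x^2 + 4*sqrt(2)*x^2 + 29*x + 28*sqrt(2)*x - 168*sqrt(2) + 8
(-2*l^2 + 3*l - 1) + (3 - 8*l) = -2*l^2 - 5*l + 2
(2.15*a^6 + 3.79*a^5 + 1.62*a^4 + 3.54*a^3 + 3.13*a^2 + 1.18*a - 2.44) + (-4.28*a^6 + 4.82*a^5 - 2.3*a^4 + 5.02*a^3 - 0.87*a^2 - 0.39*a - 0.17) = -2.13*a^6 + 8.61*a^5 - 0.68*a^4 + 8.56*a^3 + 2.26*a^2 + 0.79*a - 2.61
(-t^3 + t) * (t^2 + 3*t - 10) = -t^5 - 3*t^4 + 11*t^3 + 3*t^2 - 10*t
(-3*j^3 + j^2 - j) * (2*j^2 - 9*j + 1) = -6*j^5 + 29*j^4 - 14*j^3 + 10*j^2 - j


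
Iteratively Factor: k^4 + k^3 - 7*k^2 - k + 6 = (k + 1)*(k^3 - 7*k + 6) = (k - 1)*(k + 1)*(k^2 + k - 6) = (k - 2)*(k - 1)*(k + 1)*(k + 3)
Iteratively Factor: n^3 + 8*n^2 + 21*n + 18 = (n + 3)*(n^2 + 5*n + 6) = (n + 3)^2*(n + 2)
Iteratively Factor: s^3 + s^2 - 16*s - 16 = (s - 4)*(s^2 + 5*s + 4) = (s - 4)*(s + 1)*(s + 4)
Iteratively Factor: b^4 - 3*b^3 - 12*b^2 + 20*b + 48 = (b + 2)*(b^3 - 5*b^2 - 2*b + 24) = (b - 3)*(b + 2)*(b^2 - 2*b - 8) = (b - 4)*(b - 3)*(b + 2)*(b + 2)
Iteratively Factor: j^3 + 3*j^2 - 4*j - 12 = (j + 3)*(j^2 - 4) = (j - 2)*(j + 3)*(j + 2)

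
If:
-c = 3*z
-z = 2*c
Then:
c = 0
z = 0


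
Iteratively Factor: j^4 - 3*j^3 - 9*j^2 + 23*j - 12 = (j - 4)*(j^3 + j^2 - 5*j + 3) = (j - 4)*(j + 3)*(j^2 - 2*j + 1) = (j - 4)*(j - 1)*(j + 3)*(j - 1)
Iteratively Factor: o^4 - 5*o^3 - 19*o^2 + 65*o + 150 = (o + 2)*(o^3 - 7*o^2 - 5*o + 75) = (o - 5)*(o + 2)*(o^2 - 2*o - 15) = (o - 5)*(o + 2)*(o + 3)*(o - 5)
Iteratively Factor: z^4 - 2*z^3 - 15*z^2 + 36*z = (z - 3)*(z^3 + z^2 - 12*z) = (z - 3)*(z + 4)*(z^2 - 3*z) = (z - 3)^2*(z + 4)*(z)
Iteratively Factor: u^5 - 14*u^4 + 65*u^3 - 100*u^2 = (u)*(u^4 - 14*u^3 + 65*u^2 - 100*u) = u*(u - 5)*(u^3 - 9*u^2 + 20*u) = u^2*(u - 5)*(u^2 - 9*u + 20) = u^2*(u - 5)*(u - 4)*(u - 5)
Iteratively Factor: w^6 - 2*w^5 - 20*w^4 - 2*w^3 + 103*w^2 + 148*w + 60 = (w + 1)*(w^5 - 3*w^4 - 17*w^3 + 15*w^2 + 88*w + 60) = (w - 3)*(w + 1)*(w^4 - 17*w^2 - 36*w - 20) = (w - 3)*(w + 1)*(w + 2)*(w^3 - 2*w^2 - 13*w - 10) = (w - 3)*(w + 1)*(w + 2)^2*(w^2 - 4*w - 5) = (w - 5)*(w - 3)*(w + 1)*(w + 2)^2*(w + 1)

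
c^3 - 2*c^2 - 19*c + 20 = (c - 5)*(c - 1)*(c + 4)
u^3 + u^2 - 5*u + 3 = (u - 1)^2*(u + 3)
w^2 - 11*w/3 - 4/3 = (w - 4)*(w + 1/3)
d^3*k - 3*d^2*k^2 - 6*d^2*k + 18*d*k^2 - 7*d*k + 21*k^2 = (d - 7)*(d - 3*k)*(d*k + k)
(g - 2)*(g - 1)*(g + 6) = g^3 + 3*g^2 - 16*g + 12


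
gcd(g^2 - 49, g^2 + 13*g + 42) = g + 7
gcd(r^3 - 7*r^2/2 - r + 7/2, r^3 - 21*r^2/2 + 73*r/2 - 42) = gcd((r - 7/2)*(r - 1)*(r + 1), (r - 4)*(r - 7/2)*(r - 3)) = r - 7/2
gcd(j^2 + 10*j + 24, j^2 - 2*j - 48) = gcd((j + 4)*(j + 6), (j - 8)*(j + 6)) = j + 6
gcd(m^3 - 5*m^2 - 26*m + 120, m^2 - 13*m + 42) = m - 6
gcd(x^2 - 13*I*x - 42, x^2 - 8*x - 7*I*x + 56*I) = x - 7*I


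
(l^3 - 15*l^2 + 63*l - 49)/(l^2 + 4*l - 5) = (l^2 - 14*l + 49)/(l + 5)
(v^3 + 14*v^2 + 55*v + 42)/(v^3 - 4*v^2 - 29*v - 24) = (v^2 + 13*v + 42)/(v^2 - 5*v - 24)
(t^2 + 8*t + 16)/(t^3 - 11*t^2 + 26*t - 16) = (t^2 + 8*t + 16)/(t^3 - 11*t^2 + 26*t - 16)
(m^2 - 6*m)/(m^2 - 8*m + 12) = m/(m - 2)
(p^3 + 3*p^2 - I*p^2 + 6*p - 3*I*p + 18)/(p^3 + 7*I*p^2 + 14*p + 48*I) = (p + 3)/(p + 8*I)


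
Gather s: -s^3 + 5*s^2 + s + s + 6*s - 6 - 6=-s^3 + 5*s^2 + 8*s - 12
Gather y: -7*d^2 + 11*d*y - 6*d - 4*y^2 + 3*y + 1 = -7*d^2 - 6*d - 4*y^2 + y*(11*d + 3) + 1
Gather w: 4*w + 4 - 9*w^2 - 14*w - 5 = -9*w^2 - 10*w - 1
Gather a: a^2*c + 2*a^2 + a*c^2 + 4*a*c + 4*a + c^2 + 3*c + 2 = a^2*(c + 2) + a*(c^2 + 4*c + 4) + c^2 + 3*c + 2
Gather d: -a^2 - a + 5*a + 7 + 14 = -a^2 + 4*a + 21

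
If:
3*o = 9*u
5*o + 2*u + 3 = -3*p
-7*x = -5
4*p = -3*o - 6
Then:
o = 18/41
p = -75/41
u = 6/41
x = 5/7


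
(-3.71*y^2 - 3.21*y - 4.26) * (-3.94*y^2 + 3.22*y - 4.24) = 14.6174*y^4 + 0.701199999999998*y^3 + 22.1786*y^2 - 0.1068*y + 18.0624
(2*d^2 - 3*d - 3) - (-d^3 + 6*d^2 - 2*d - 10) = d^3 - 4*d^2 - d + 7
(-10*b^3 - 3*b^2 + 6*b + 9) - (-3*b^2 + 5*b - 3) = -10*b^3 + b + 12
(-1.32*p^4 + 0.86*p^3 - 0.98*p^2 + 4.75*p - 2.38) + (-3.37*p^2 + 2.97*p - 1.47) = -1.32*p^4 + 0.86*p^3 - 4.35*p^2 + 7.72*p - 3.85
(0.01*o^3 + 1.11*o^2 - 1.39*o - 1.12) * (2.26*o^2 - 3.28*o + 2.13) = 0.0226*o^5 + 2.4758*o^4 - 6.7609*o^3 + 4.3923*o^2 + 0.7129*o - 2.3856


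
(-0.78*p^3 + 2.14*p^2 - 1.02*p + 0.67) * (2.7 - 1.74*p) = 1.3572*p^4 - 5.8296*p^3 + 7.5528*p^2 - 3.9198*p + 1.809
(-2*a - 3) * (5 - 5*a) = 10*a^2 + 5*a - 15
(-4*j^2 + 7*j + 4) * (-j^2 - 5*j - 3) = 4*j^4 + 13*j^3 - 27*j^2 - 41*j - 12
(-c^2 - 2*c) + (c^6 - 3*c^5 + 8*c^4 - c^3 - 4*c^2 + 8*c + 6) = c^6 - 3*c^5 + 8*c^4 - c^3 - 5*c^2 + 6*c + 6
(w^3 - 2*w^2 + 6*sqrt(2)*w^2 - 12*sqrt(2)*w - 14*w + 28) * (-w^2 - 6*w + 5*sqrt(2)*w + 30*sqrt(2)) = -w^5 - 4*w^4 - sqrt(2)*w^4 - 4*sqrt(2)*w^3 + 86*w^3 - 58*sqrt(2)*w^2 + 296*w^2 - 888*w - 280*sqrt(2)*w + 840*sqrt(2)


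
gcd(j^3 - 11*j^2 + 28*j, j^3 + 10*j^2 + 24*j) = j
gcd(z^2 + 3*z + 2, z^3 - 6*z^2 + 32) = z + 2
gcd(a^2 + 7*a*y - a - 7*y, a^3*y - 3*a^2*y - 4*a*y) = 1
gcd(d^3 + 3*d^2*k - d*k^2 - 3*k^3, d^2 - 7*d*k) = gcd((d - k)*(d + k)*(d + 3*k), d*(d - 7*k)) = 1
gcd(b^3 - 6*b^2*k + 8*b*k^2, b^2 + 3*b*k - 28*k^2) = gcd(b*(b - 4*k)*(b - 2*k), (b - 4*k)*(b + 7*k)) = b - 4*k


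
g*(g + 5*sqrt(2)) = g^2 + 5*sqrt(2)*g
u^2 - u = u*(u - 1)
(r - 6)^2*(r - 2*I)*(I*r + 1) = I*r^4 + 3*r^3 - 12*I*r^3 - 36*r^2 + 34*I*r^2 + 108*r + 24*I*r - 72*I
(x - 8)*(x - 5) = x^2 - 13*x + 40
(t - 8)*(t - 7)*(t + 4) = t^3 - 11*t^2 - 4*t + 224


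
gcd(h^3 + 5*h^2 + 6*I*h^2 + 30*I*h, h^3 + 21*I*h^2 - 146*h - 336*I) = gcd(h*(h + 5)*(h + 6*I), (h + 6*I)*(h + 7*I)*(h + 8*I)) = h + 6*I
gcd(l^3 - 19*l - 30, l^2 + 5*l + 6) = l^2 + 5*l + 6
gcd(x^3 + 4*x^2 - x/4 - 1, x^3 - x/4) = x^2 - 1/4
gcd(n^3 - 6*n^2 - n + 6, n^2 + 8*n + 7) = n + 1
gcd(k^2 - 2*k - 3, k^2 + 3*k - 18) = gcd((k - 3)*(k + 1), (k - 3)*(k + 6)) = k - 3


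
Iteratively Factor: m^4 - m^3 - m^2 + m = (m + 1)*(m^3 - 2*m^2 + m) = (m - 1)*(m + 1)*(m^2 - m) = (m - 1)^2*(m + 1)*(m)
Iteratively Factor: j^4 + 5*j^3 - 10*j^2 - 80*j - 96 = (j + 4)*(j^3 + j^2 - 14*j - 24) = (j + 2)*(j + 4)*(j^2 - j - 12) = (j - 4)*(j + 2)*(j + 4)*(j + 3)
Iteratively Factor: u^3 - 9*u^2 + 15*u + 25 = (u + 1)*(u^2 - 10*u + 25) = (u - 5)*(u + 1)*(u - 5)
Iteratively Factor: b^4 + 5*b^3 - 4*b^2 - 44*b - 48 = (b - 3)*(b^3 + 8*b^2 + 20*b + 16) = (b - 3)*(b + 2)*(b^2 + 6*b + 8) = (b - 3)*(b + 2)^2*(b + 4)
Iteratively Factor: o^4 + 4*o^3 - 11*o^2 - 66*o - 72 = (o + 2)*(o^3 + 2*o^2 - 15*o - 36) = (o + 2)*(o + 3)*(o^2 - o - 12) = (o + 2)*(o + 3)^2*(o - 4)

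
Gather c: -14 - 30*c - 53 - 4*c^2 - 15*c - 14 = -4*c^2 - 45*c - 81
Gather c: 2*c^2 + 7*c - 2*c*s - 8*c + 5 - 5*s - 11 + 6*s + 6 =2*c^2 + c*(-2*s - 1) + s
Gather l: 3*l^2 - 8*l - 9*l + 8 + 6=3*l^2 - 17*l + 14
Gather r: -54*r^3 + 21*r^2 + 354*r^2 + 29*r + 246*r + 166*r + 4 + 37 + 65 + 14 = -54*r^3 + 375*r^2 + 441*r + 120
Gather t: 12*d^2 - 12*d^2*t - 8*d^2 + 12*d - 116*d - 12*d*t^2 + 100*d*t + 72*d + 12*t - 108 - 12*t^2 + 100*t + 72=4*d^2 - 32*d + t^2*(-12*d - 12) + t*(-12*d^2 + 100*d + 112) - 36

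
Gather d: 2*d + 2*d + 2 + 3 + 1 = 4*d + 6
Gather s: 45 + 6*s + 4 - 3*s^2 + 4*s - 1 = -3*s^2 + 10*s + 48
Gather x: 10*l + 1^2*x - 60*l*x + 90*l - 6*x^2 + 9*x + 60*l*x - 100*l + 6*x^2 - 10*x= 0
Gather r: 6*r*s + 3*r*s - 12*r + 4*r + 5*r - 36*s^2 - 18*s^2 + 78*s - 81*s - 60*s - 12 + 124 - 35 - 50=r*(9*s - 3) - 54*s^2 - 63*s + 27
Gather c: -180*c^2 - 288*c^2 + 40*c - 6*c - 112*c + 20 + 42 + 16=-468*c^2 - 78*c + 78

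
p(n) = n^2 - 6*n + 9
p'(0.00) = -6.00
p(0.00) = 9.00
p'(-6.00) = -18.00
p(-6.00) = 81.00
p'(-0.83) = -7.66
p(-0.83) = 14.67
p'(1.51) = -2.98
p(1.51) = 2.22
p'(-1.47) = -8.94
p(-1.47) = 19.98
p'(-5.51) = -17.02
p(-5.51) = 72.42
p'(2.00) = -2.00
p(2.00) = 1.00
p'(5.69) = 5.38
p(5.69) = 7.24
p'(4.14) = 2.28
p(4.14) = 1.30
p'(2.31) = -1.38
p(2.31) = 0.48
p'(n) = 2*n - 6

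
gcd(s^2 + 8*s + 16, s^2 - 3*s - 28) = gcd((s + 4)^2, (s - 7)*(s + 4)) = s + 4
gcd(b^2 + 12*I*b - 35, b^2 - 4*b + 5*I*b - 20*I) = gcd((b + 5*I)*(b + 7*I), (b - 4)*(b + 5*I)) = b + 5*I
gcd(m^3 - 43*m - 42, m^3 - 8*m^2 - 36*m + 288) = m + 6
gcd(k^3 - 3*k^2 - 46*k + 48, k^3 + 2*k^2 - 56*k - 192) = k^2 - 2*k - 48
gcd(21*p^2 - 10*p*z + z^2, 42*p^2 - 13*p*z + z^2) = -7*p + z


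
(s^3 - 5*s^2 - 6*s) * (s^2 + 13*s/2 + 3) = s^5 + 3*s^4/2 - 71*s^3/2 - 54*s^2 - 18*s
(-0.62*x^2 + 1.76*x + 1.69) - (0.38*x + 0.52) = -0.62*x^2 + 1.38*x + 1.17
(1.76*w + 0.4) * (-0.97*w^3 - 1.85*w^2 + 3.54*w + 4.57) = -1.7072*w^4 - 3.644*w^3 + 5.4904*w^2 + 9.4592*w + 1.828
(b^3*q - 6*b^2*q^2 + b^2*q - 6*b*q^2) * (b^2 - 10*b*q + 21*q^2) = b^5*q - 16*b^4*q^2 + b^4*q + 81*b^3*q^3 - 16*b^3*q^2 - 126*b^2*q^4 + 81*b^2*q^3 - 126*b*q^4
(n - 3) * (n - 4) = n^2 - 7*n + 12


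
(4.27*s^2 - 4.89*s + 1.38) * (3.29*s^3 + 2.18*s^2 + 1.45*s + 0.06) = 14.0483*s^5 - 6.7795*s^4 + 0.0715000000000003*s^3 - 3.8259*s^2 + 1.7076*s + 0.0828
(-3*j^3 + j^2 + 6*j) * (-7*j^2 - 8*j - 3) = 21*j^5 + 17*j^4 - 41*j^3 - 51*j^2 - 18*j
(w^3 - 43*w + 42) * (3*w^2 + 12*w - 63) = 3*w^5 + 12*w^4 - 192*w^3 - 390*w^2 + 3213*w - 2646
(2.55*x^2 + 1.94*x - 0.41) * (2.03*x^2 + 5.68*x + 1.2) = 5.1765*x^4 + 18.4222*x^3 + 13.2469*x^2 - 0.000799999999999912*x - 0.492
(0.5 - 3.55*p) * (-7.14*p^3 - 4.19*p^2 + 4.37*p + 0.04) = 25.347*p^4 + 11.3045*p^3 - 17.6085*p^2 + 2.043*p + 0.02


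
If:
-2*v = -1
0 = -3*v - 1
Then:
No Solution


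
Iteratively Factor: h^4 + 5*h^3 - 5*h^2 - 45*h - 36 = (h + 3)*(h^3 + 2*h^2 - 11*h - 12) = (h + 3)*(h + 4)*(h^2 - 2*h - 3) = (h - 3)*(h + 3)*(h + 4)*(h + 1)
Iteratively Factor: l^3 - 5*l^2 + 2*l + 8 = (l + 1)*(l^2 - 6*l + 8) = (l - 4)*(l + 1)*(l - 2)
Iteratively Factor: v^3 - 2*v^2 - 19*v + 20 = (v + 4)*(v^2 - 6*v + 5) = (v - 1)*(v + 4)*(v - 5)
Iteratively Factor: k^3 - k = (k)*(k^2 - 1) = k*(k + 1)*(k - 1)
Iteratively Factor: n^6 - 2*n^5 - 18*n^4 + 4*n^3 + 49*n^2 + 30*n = (n)*(n^5 - 2*n^4 - 18*n^3 + 4*n^2 + 49*n + 30) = n*(n + 1)*(n^4 - 3*n^3 - 15*n^2 + 19*n + 30) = n*(n + 1)*(n + 3)*(n^3 - 6*n^2 + 3*n + 10) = n*(n + 1)^2*(n + 3)*(n^2 - 7*n + 10) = n*(n - 2)*(n + 1)^2*(n + 3)*(n - 5)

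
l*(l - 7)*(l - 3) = l^3 - 10*l^2 + 21*l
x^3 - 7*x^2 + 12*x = x*(x - 4)*(x - 3)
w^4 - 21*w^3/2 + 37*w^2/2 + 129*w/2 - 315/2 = (w - 7)*(w - 3)^2*(w + 5/2)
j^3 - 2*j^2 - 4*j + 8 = (j - 2)^2*(j + 2)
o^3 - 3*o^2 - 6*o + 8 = (o - 4)*(o - 1)*(o + 2)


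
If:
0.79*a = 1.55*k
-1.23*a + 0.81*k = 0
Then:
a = 0.00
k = 0.00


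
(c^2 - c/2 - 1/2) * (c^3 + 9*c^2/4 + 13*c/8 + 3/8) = c^5 + 7*c^4/4 - 25*c^2/16 - c - 3/16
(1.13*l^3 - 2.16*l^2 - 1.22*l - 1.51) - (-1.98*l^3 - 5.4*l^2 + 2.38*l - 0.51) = 3.11*l^3 + 3.24*l^2 - 3.6*l - 1.0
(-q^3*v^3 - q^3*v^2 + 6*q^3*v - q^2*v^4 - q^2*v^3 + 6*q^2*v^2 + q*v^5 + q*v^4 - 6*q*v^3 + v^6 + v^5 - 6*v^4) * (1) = -q^3*v^3 - q^3*v^2 + 6*q^3*v - q^2*v^4 - q^2*v^3 + 6*q^2*v^2 + q*v^5 + q*v^4 - 6*q*v^3 + v^6 + v^5 - 6*v^4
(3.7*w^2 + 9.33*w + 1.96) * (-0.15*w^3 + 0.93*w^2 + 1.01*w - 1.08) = -0.555*w^5 + 2.0415*w^4 + 12.1199*w^3 + 7.2501*w^2 - 8.0968*w - 2.1168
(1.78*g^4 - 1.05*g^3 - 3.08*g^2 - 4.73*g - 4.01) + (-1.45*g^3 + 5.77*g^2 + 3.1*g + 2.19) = 1.78*g^4 - 2.5*g^3 + 2.69*g^2 - 1.63*g - 1.82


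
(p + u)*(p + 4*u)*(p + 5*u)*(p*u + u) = p^4*u + 10*p^3*u^2 + p^3*u + 29*p^2*u^3 + 10*p^2*u^2 + 20*p*u^4 + 29*p*u^3 + 20*u^4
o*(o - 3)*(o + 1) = o^3 - 2*o^2 - 3*o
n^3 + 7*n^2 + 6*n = n*(n + 1)*(n + 6)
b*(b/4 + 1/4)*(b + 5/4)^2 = b^4/4 + 7*b^3/8 + 65*b^2/64 + 25*b/64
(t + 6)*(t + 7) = t^2 + 13*t + 42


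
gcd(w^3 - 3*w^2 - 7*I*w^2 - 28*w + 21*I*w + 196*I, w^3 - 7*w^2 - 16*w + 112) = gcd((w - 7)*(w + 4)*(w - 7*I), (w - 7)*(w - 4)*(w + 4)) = w^2 - 3*w - 28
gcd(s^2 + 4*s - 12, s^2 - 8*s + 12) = s - 2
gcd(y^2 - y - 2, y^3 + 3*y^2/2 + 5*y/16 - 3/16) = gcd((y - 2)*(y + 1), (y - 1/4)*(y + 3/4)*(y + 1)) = y + 1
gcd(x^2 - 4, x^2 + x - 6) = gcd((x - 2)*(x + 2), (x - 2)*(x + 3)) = x - 2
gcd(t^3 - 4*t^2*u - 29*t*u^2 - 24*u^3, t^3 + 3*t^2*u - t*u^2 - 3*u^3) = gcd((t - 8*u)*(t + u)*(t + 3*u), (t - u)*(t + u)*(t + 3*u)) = t^2 + 4*t*u + 3*u^2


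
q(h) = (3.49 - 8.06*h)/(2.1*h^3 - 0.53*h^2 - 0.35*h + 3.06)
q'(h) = (3.49 - 8.06*h)*(-6.3*h^2 + 1.06*h + 0.35)/(2.1*h^3 - 0.53*h^2 - 0.35*h + 3.06)^2 - 8.06/(2.1*h^3 - 0.53*h^2 - 0.35*h + 3.06)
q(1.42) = -1.06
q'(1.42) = 0.46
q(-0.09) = 1.37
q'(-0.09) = -2.52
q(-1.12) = -76.71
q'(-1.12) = -4059.04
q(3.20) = -0.34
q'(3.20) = 0.19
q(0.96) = -1.04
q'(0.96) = -0.84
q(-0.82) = 5.51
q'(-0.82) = -18.70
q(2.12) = -0.68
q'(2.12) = 0.47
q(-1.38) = -4.89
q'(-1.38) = -18.80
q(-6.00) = -0.11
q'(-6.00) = -0.04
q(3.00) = -0.38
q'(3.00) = 0.23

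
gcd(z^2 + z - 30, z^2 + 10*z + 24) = z + 6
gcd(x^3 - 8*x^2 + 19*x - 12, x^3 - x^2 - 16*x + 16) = x^2 - 5*x + 4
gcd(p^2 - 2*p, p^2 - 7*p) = p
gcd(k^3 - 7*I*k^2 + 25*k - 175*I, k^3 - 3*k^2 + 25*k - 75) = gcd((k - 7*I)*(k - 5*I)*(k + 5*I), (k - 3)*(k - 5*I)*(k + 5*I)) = k^2 + 25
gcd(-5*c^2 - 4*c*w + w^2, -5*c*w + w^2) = -5*c + w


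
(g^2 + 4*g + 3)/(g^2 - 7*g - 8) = (g + 3)/(g - 8)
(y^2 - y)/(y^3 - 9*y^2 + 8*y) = 1/(y - 8)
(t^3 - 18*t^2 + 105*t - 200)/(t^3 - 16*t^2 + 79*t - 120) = (t - 5)/(t - 3)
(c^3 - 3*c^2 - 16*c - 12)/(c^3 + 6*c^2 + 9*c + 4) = (c^2 - 4*c - 12)/(c^2 + 5*c + 4)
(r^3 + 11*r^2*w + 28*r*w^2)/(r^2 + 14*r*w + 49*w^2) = r*(r + 4*w)/(r + 7*w)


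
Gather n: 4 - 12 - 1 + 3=-6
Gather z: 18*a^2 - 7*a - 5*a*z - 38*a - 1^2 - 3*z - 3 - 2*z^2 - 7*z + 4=18*a^2 - 45*a - 2*z^2 + z*(-5*a - 10)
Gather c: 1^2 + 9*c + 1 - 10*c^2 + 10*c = -10*c^2 + 19*c + 2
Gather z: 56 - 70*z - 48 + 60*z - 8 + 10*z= 0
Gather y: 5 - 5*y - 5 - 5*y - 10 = -10*y - 10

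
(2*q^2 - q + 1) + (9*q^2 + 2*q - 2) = 11*q^2 + q - 1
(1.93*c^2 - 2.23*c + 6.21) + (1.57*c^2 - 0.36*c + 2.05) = 3.5*c^2 - 2.59*c + 8.26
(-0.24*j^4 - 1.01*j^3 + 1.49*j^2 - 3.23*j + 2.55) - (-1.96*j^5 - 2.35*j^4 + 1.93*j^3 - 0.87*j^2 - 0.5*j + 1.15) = 1.96*j^5 + 2.11*j^4 - 2.94*j^3 + 2.36*j^2 - 2.73*j + 1.4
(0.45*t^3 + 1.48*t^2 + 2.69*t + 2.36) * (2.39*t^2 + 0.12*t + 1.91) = 1.0755*t^5 + 3.5912*t^4 + 7.4662*t^3 + 8.79*t^2 + 5.4211*t + 4.5076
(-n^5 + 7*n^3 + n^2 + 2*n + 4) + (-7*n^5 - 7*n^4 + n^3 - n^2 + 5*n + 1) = -8*n^5 - 7*n^4 + 8*n^3 + 7*n + 5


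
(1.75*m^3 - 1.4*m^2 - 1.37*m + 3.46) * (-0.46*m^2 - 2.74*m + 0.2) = -0.805*m^5 - 4.151*m^4 + 4.8162*m^3 + 1.8822*m^2 - 9.7544*m + 0.692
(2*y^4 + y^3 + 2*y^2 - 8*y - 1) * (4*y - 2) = 8*y^5 + 6*y^3 - 36*y^2 + 12*y + 2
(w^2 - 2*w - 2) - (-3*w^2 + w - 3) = 4*w^2 - 3*w + 1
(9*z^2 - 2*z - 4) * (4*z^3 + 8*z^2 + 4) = 36*z^5 + 64*z^4 - 32*z^3 + 4*z^2 - 8*z - 16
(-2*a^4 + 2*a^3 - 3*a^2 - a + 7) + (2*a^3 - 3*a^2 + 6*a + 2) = -2*a^4 + 4*a^3 - 6*a^2 + 5*a + 9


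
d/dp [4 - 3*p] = -3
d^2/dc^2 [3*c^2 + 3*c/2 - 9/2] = 6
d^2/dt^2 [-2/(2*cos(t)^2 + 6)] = 2*(2*sin(t)^4 + 5*sin(t)^2 - 4)/(cos(t)^2 + 3)^3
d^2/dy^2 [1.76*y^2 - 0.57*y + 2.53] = 3.52000000000000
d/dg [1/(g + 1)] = -1/(g + 1)^2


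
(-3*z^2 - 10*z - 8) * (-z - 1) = 3*z^3 + 13*z^2 + 18*z + 8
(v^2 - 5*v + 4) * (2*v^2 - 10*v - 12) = 2*v^4 - 20*v^3 + 46*v^2 + 20*v - 48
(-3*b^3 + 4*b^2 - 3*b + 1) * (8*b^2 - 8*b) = -24*b^5 + 56*b^4 - 56*b^3 + 32*b^2 - 8*b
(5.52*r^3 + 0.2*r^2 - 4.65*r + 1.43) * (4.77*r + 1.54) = 26.3304*r^4 + 9.4548*r^3 - 21.8725*r^2 - 0.339900000000001*r + 2.2022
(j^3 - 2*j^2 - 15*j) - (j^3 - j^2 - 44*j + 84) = -j^2 + 29*j - 84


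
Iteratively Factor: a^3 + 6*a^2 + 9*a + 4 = (a + 1)*(a^2 + 5*a + 4) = (a + 1)*(a + 4)*(a + 1)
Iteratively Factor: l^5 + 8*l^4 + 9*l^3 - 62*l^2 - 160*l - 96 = (l + 2)*(l^4 + 6*l^3 - 3*l^2 - 56*l - 48) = (l + 2)*(l + 4)*(l^3 + 2*l^2 - 11*l - 12) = (l - 3)*(l + 2)*(l + 4)*(l^2 + 5*l + 4) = (l - 3)*(l + 1)*(l + 2)*(l + 4)*(l + 4)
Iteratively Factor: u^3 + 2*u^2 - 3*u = (u)*(u^2 + 2*u - 3) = u*(u - 1)*(u + 3)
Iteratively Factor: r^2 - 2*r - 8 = (r - 4)*(r + 2)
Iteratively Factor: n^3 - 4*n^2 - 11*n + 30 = (n + 3)*(n^2 - 7*n + 10) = (n - 5)*(n + 3)*(n - 2)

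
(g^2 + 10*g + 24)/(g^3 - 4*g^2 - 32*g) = (g + 6)/(g*(g - 8))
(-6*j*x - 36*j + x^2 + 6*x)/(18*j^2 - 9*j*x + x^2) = (x + 6)/(-3*j + x)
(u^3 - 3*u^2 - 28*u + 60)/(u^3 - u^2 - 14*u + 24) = (u^2 - u - 30)/(u^2 + u - 12)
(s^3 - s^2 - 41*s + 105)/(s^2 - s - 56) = (s^2 - 8*s + 15)/(s - 8)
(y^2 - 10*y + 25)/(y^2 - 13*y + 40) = (y - 5)/(y - 8)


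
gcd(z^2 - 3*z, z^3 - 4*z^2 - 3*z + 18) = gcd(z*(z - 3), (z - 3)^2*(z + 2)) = z - 3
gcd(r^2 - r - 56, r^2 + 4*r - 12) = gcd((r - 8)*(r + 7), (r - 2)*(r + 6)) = 1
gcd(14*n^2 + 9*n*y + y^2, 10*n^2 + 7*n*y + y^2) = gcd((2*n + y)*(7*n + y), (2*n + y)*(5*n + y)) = 2*n + y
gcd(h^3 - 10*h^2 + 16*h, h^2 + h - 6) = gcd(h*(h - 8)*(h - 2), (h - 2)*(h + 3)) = h - 2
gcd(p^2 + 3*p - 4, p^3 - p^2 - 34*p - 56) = p + 4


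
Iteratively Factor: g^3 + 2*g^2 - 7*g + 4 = (g - 1)*(g^2 + 3*g - 4) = (g - 1)^2*(g + 4)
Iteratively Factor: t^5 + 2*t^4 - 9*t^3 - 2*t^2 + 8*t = (t - 2)*(t^4 + 4*t^3 - t^2 - 4*t) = t*(t - 2)*(t^3 + 4*t^2 - t - 4) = t*(t - 2)*(t - 1)*(t^2 + 5*t + 4) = t*(t - 2)*(t - 1)*(t + 1)*(t + 4)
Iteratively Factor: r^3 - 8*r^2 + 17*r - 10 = (r - 2)*(r^2 - 6*r + 5) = (r - 2)*(r - 1)*(r - 5)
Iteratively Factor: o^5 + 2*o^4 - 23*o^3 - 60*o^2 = (o - 5)*(o^4 + 7*o^3 + 12*o^2) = o*(o - 5)*(o^3 + 7*o^2 + 12*o) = o*(o - 5)*(o + 3)*(o^2 + 4*o) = o^2*(o - 5)*(o + 3)*(o + 4)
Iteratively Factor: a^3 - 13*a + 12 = (a - 1)*(a^2 + a - 12) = (a - 3)*(a - 1)*(a + 4)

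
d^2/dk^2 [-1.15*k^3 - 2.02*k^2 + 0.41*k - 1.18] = -6.9*k - 4.04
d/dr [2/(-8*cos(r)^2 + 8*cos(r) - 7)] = 16*(sin(r) - sin(2*r))/(8*cos(r) - 4*cos(2*r) - 11)^2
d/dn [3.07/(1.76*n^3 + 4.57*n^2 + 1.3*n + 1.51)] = (-16.2096*n^2 - 28.0598*n - 3.991)/(1.76*n^3 + 4.57*n^2 + 1.3*n + 1.51)^2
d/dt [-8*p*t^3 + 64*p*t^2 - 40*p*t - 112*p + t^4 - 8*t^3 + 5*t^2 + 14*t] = -24*p*t^2 + 128*p*t - 40*p + 4*t^3 - 24*t^2 + 10*t + 14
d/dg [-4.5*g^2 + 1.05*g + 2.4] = 1.05 - 9.0*g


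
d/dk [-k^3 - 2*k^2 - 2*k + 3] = -3*k^2 - 4*k - 2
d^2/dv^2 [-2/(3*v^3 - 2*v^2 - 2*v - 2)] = 4*((9*v - 2)*(-3*v^3 + 2*v^2 + 2*v + 2) + (-9*v^2 + 4*v + 2)^2)/(-3*v^3 + 2*v^2 + 2*v + 2)^3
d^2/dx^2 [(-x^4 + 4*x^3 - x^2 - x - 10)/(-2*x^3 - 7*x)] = 10*(-2*x^6 + 36*x^5 + 69*x^4 - 42*x^3 + 84*x^2 + 98)/(x^3*(8*x^6 + 84*x^4 + 294*x^2 + 343))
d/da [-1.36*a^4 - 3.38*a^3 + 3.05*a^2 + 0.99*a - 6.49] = -5.44*a^3 - 10.14*a^2 + 6.1*a + 0.99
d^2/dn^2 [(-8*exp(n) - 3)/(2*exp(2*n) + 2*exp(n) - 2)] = (-8*exp(4*n) - 4*exp(3*n) - 57*exp(2*n) - 23*exp(n) - 11)*exp(n)/(2*(exp(6*n) + 3*exp(5*n) - 5*exp(3*n) + 3*exp(n) - 1))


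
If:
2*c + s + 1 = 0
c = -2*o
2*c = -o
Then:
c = 0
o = 0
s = -1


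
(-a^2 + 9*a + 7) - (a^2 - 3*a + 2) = -2*a^2 + 12*a + 5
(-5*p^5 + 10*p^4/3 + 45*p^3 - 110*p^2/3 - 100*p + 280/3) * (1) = -5*p^5 + 10*p^4/3 + 45*p^3 - 110*p^2/3 - 100*p + 280/3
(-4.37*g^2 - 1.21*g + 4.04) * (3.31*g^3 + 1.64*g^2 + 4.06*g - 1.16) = -14.4647*g^5 - 11.1719*g^4 - 6.3542*g^3 + 6.7822*g^2 + 17.806*g - 4.6864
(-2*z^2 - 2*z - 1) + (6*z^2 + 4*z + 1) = 4*z^2 + 2*z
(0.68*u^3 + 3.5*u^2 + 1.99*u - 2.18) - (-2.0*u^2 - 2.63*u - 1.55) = 0.68*u^3 + 5.5*u^2 + 4.62*u - 0.63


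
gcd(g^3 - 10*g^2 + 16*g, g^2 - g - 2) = g - 2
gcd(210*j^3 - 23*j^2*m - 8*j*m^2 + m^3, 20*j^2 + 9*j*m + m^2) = 5*j + m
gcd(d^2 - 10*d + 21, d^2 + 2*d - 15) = d - 3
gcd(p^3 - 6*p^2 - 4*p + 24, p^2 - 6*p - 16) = p + 2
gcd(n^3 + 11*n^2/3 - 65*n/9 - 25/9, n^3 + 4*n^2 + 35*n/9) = 1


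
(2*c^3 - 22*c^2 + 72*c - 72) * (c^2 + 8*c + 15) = 2*c^5 - 6*c^4 - 74*c^3 + 174*c^2 + 504*c - 1080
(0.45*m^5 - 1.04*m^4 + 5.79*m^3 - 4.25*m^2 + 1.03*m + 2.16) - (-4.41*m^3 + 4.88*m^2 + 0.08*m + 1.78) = 0.45*m^5 - 1.04*m^4 + 10.2*m^3 - 9.13*m^2 + 0.95*m + 0.38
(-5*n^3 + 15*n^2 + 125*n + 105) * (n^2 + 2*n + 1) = -5*n^5 + 5*n^4 + 150*n^3 + 370*n^2 + 335*n + 105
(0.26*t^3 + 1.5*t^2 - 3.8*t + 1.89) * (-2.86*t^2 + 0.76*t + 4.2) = -0.7436*t^5 - 4.0924*t^4 + 13.1*t^3 - 1.9934*t^2 - 14.5236*t + 7.938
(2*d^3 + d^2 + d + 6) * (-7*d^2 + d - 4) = -14*d^5 - 5*d^4 - 14*d^3 - 45*d^2 + 2*d - 24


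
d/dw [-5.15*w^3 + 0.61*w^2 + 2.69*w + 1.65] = -15.45*w^2 + 1.22*w + 2.69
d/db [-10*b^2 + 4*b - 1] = 4 - 20*b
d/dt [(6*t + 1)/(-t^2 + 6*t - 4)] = 2*(3*t^2 + t - 15)/(t^4 - 12*t^3 + 44*t^2 - 48*t + 16)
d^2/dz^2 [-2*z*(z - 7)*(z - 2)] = 36 - 12*z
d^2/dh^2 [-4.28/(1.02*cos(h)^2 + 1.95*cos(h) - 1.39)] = (17.811648*(1 - cos(h)^2)^2 + 25.53876*cos(h)^3 + 49.45326*cos(h)^2 - 39.47658*cos(h) - 62.497416)/(1.02*cos(h)^2 + 1.95*cos(h) - 1.39)^3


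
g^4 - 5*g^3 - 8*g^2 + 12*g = g*(g - 6)*(g - 1)*(g + 2)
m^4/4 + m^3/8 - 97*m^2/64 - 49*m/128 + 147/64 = (m/4 + 1/2)*(m - 7/4)*(m - 3/2)*(m + 7/4)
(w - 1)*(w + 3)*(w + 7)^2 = w^4 + 16*w^3 + 74*w^2 + 56*w - 147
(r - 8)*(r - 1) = r^2 - 9*r + 8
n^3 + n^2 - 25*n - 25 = (n - 5)*(n + 1)*(n + 5)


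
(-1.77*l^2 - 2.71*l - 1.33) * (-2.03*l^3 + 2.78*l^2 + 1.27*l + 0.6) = 3.5931*l^5 + 0.5807*l^4 - 7.0818*l^3 - 8.2011*l^2 - 3.3151*l - 0.798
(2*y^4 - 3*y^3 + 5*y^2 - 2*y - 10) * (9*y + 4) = 18*y^5 - 19*y^4 + 33*y^3 + 2*y^2 - 98*y - 40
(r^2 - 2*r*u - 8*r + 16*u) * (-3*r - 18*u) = -3*r^3 - 12*r^2*u + 24*r^2 + 36*r*u^2 + 96*r*u - 288*u^2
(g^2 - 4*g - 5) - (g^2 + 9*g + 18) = -13*g - 23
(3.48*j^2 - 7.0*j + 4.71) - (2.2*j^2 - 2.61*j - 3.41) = 1.28*j^2 - 4.39*j + 8.12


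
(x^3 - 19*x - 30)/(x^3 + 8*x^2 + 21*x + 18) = (x - 5)/(x + 3)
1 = 1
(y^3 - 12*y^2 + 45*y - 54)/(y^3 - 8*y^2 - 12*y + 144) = (y^2 - 6*y + 9)/(y^2 - 2*y - 24)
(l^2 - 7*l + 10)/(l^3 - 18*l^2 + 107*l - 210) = (l - 2)/(l^2 - 13*l + 42)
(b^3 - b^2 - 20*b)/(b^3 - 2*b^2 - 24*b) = (b - 5)/(b - 6)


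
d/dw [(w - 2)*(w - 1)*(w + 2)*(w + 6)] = 4*w^3 + 15*w^2 - 20*w - 20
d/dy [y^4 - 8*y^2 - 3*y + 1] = 4*y^3 - 16*y - 3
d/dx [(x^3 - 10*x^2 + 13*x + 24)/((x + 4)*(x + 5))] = (x^4 + 18*x^3 - 43*x^2 - 448*x + 44)/(x^4 + 18*x^3 + 121*x^2 + 360*x + 400)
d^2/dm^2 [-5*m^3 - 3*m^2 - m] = -30*m - 6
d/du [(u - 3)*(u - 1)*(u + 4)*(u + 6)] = 4*u^3 + 18*u^2 - 26*u - 66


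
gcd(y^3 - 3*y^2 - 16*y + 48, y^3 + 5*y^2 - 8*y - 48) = y^2 + y - 12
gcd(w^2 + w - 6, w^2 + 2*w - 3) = w + 3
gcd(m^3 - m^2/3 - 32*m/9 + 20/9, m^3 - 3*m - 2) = 1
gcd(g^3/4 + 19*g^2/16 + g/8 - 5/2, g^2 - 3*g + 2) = 1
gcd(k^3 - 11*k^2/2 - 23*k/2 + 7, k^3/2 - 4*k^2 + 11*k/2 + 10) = 1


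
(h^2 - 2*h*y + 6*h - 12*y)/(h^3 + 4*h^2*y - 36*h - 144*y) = (h - 2*y)/(h^2 + 4*h*y - 6*h - 24*y)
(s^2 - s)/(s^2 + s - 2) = s/(s + 2)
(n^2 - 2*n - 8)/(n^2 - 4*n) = (n + 2)/n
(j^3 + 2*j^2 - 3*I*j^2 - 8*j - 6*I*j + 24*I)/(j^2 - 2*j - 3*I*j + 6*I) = j + 4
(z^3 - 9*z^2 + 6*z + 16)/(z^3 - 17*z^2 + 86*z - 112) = (z + 1)/(z - 7)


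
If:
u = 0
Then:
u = 0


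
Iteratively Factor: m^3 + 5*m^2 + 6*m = (m + 2)*(m^2 + 3*m) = (m + 2)*(m + 3)*(m)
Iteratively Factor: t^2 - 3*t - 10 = (t + 2)*(t - 5)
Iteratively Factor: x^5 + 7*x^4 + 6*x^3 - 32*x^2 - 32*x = (x + 4)*(x^4 + 3*x^3 - 6*x^2 - 8*x) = x*(x + 4)*(x^3 + 3*x^2 - 6*x - 8) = x*(x - 2)*(x + 4)*(x^2 + 5*x + 4) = x*(x - 2)*(x + 4)^2*(x + 1)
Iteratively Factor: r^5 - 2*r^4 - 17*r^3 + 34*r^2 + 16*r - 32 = (r - 4)*(r^4 + 2*r^3 - 9*r^2 - 2*r + 8) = (r - 4)*(r + 1)*(r^3 + r^2 - 10*r + 8) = (r - 4)*(r - 1)*(r + 1)*(r^2 + 2*r - 8) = (r - 4)*(r - 2)*(r - 1)*(r + 1)*(r + 4)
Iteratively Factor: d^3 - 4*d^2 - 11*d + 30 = (d - 2)*(d^2 - 2*d - 15) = (d - 2)*(d + 3)*(d - 5)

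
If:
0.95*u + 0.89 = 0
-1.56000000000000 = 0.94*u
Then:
No Solution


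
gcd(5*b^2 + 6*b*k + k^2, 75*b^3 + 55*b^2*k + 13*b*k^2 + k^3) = 5*b + k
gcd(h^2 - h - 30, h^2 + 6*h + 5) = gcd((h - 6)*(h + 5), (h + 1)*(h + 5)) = h + 5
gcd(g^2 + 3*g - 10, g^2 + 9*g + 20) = g + 5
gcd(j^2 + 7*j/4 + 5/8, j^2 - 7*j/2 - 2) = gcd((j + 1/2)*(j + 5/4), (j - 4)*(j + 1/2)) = j + 1/2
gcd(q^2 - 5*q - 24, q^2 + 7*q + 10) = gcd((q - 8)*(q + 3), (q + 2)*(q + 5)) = 1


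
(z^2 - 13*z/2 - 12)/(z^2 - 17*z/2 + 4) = (2*z + 3)/(2*z - 1)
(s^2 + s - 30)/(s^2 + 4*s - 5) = (s^2 + s - 30)/(s^2 + 4*s - 5)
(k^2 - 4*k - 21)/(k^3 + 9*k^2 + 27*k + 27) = (k - 7)/(k^2 + 6*k + 9)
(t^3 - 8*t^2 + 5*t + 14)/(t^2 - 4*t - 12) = (-t^3 + 8*t^2 - 5*t - 14)/(-t^2 + 4*t + 12)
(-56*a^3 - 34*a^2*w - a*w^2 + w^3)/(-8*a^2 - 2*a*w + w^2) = (-28*a^2 - 3*a*w + w^2)/(-4*a + w)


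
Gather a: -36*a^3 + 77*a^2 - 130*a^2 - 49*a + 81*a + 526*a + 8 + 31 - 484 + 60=-36*a^3 - 53*a^2 + 558*a - 385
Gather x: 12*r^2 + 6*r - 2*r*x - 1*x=12*r^2 + 6*r + x*(-2*r - 1)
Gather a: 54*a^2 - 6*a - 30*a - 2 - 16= 54*a^2 - 36*a - 18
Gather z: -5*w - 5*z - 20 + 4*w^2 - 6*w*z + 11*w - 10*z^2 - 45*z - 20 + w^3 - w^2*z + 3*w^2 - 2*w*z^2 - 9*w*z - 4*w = w^3 + 7*w^2 + 2*w + z^2*(-2*w - 10) + z*(-w^2 - 15*w - 50) - 40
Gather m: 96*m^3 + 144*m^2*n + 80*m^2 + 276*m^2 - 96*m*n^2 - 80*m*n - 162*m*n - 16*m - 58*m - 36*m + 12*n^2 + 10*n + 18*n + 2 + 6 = 96*m^3 + m^2*(144*n + 356) + m*(-96*n^2 - 242*n - 110) + 12*n^2 + 28*n + 8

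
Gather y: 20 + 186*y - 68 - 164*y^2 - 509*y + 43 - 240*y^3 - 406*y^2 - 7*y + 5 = -240*y^3 - 570*y^2 - 330*y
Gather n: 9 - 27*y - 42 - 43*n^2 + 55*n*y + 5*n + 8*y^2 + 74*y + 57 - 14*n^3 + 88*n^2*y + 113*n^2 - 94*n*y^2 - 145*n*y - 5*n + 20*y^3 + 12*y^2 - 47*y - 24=-14*n^3 + n^2*(88*y + 70) + n*(-94*y^2 - 90*y) + 20*y^3 + 20*y^2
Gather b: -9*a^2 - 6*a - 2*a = -9*a^2 - 8*a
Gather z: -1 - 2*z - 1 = -2*z - 2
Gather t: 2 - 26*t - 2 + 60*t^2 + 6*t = 60*t^2 - 20*t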